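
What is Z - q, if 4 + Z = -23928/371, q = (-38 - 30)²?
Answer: -1740916/371 ≈ -4692.5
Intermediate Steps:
q = 4624 (q = (-68)² = 4624)
Z = -25412/371 (Z = -4 - 23928/371 = -25412/371 ≈ -68.496)
Z - q = -25412/371 - 1*4624 = -25412/371 - 4624 = -1740916/371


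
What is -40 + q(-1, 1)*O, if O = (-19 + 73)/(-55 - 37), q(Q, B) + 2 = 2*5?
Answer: -1028/23 ≈ -44.696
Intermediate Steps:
q(Q, B) = 8 (q(Q, B) = -2 + 2*5 = -2 + 10 = 8)
O = -27/46 (O = 54/(-92) = 54*(-1/92) = -27/46 ≈ -0.58696)
-40 + q(-1, 1)*O = -40 + 8*(-27/46) = -40 - 108/23 = -1028/23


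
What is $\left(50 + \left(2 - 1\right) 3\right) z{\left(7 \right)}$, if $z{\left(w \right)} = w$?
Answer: $371$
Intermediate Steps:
$\left(50 + \left(2 - 1\right) 3\right) z{\left(7 \right)} = \left(50 + \left(2 - 1\right) 3\right) 7 = \left(50 + 1 \cdot 3\right) 7 = \left(50 + 3\right) 7 = 53 \cdot 7 = 371$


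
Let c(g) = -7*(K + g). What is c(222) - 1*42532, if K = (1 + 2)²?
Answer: -44149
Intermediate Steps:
K = 9 (K = 3² = 9)
c(g) = -63 - 7*g (c(g) = -7*(9 + g) = -63 - 7*g)
c(222) - 1*42532 = (-63 - 7*222) - 1*42532 = (-63 - 1554) - 42532 = -1617 - 42532 = -44149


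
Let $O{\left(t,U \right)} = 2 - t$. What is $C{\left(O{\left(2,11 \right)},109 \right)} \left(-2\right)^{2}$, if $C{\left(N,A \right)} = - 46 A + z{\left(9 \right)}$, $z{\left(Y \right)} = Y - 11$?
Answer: $-20064$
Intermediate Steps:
$z{\left(Y \right)} = -11 + Y$
$C{\left(N,A \right)} = -2 - 46 A$ ($C{\left(N,A \right)} = - 46 A + \left(-11 + 9\right) = - 46 A - 2 = -2 - 46 A$)
$C{\left(O{\left(2,11 \right)},109 \right)} \left(-2\right)^{2} = \left(-2 - 5014\right) \left(-2\right)^{2} = \left(-2 - 5014\right) 4 = \left(-5016\right) 4 = -20064$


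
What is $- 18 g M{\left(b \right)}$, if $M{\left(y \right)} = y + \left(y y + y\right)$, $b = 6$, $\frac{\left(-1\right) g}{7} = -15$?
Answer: $-90720$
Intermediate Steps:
$g = 105$ ($g = \left(-7\right) \left(-15\right) = 105$)
$M{\left(y \right)} = y^{2} + 2 y$ ($M{\left(y \right)} = y + \left(y^{2} + y\right) = y + \left(y + y^{2}\right) = y^{2} + 2 y$)
$- 18 g M{\left(b \right)} = \left(-18\right) 105 \cdot 6 \left(2 + 6\right) = - 1890 \cdot 6 \cdot 8 = \left(-1890\right) 48 = -90720$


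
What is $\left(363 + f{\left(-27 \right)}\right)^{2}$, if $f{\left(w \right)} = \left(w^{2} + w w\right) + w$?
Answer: $3218436$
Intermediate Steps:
$f{\left(w \right)} = w + 2 w^{2}$ ($f{\left(w \right)} = \left(w^{2} + w^{2}\right) + w = 2 w^{2} + w = w + 2 w^{2}$)
$\left(363 + f{\left(-27 \right)}\right)^{2} = \left(363 - 27 \left(1 + 2 \left(-27\right)\right)\right)^{2} = \left(363 - 27 \left(1 - 54\right)\right)^{2} = \left(363 - -1431\right)^{2} = \left(363 + 1431\right)^{2} = 1794^{2} = 3218436$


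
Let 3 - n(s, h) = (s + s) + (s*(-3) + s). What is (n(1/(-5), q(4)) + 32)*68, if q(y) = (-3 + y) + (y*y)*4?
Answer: 2380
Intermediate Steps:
q(y) = -3 + y + 4*y² (q(y) = (-3 + y) + y²*4 = (-3 + y) + 4*y² = -3 + y + 4*y²)
n(s, h) = 3 (n(s, h) = 3 - ((s + s) + (s*(-3) + s)) = 3 - (2*s + (-3*s + s)) = 3 - (2*s - 2*s) = 3 - 1*0 = 3 + 0 = 3)
(n(1/(-5), q(4)) + 32)*68 = (3 + 32)*68 = 35*68 = 2380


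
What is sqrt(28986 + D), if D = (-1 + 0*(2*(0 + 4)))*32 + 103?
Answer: 7*sqrt(593) ≈ 170.46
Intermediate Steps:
D = 71 (D = (-1 + 0*(2*4))*32 + 103 = (-1 + 0*8)*32 + 103 = (-1 + 0)*32 + 103 = -1*32 + 103 = -32 + 103 = 71)
sqrt(28986 + D) = sqrt(28986 + 71) = sqrt(29057) = 7*sqrt(593)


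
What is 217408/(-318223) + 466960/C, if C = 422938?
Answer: 28323653688/67294299587 ≈ 0.42089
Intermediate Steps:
217408/(-318223) + 466960/C = 217408/(-318223) + 466960/422938 = 217408*(-1/318223) + 466960*(1/422938) = -217408/318223 + 233480/211469 = 28323653688/67294299587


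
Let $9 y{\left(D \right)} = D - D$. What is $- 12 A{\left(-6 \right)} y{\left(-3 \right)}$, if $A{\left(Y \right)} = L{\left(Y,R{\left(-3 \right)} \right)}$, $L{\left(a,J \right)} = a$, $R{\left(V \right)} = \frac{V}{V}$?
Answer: $0$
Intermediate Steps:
$R{\left(V \right)} = 1$
$A{\left(Y \right)} = Y$
$y{\left(D \right)} = 0$ ($y{\left(D \right)} = \frac{D - D}{9} = \frac{1}{9} \cdot 0 = 0$)
$- 12 A{\left(-6 \right)} y{\left(-3 \right)} = \left(-12\right) \left(-6\right) 0 = 72 \cdot 0 = 0$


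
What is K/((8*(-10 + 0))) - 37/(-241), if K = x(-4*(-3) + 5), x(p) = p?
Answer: -1137/19280 ≈ -0.058973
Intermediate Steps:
K = 17 (K = -4*(-3) + 5 = 12 + 5 = 17)
K/((8*(-10 + 0))) - 37/(-241) = 17/((8*(-10 + 0))) - 37/(-241) = 17/((8*(-10))) - 37*(-1/241) = 17/(-80) + 37/241 = 17*(-1/80) + 37/241 = -17/80 + 37/241 = -1137/19280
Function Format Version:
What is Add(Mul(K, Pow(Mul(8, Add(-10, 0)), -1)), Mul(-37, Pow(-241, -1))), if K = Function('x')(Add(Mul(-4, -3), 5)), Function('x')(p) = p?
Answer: Rational(-1137, 19280) ≈ -0.058973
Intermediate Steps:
K = 17 (K = Add(Mul(-4, -3), 5) = Add(12, 5) = 17)
Add(Mul(K, Pow(Mul(8, Add(-10, 0)), -1)), Mul(-37, Pow(-241, -1))) = Add(Mul(17, Pow(Mul(8, Add(-10, 0)), -1)), Mul(-37, Pow(-241, -1))) = Add(Mul(17, Pow(Mul(8, -10), -1)), Mul(-37, Rational(-1, 241))) = Add(Mul(17, Pow(-80, -1)), Rational(37, 241)) = Add(Mul(17, Rational(-1, 80)), Rational(37, 241)) = Add(Rational(-17, 80), Rational(37, 241)) = Rational(-1137, 19280)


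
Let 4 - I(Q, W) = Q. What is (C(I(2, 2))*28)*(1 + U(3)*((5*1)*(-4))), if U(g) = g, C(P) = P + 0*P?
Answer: -3304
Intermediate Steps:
I(Q, W) = 4 - Q
C(P) = P (C(P) = P + 0 = P)
(C(I(2, 2))*28)*(1 + U(3)*((5*1)*(-4))) = ((4 - 1*2)*28)*(1 + 3*((5*1)*(-4))) = ((4 - 2)*28)*(1 + 3*(5*(-4))) = (2*28)*(1 + 3*(-20)) = 56*(1 - 60) = 56*(-59) = -3304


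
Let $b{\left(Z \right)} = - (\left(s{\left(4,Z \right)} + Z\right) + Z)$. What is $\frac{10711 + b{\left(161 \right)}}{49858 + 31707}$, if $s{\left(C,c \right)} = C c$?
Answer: $\frac{1949}{16313} \approx 0.11948$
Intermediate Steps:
$b{\left(Z \right)} = - 6 Z$ ($b{\left(Z \right)} = - (\left(4 Z + Z\right) + Z) = - (5 Z + Z) = - 6 Z$)
$\frac{10711 + b{\left(161 \right)}}{49858 + 31707} = \frac{10711 - 966}{49858 + 31707} = \frac{10711 - 966}{81565} = 9745 \cdot \frac{1}{81565} = \frac{1949}{16313}$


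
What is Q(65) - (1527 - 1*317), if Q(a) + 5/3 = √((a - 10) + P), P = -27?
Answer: -3635/3 + 2*√7 ≈ -1206.4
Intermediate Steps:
Q(a) = -5/3 + √(-37 + a) (Q(a) = -5/3 + √((a - 10) - 27) = -5/3 + √((-10 + a) - 27) = -5/3 + √(-37 + a))
Q(65) - (1527 - 1*317) = (-5/3 + √(-37 + 65)) - (1527 - 1*317) = (-5/3 + √28) - (1527 - 317) = (-5/3 + 2*√7) - 1*1210 = (-5/3 + 2*√7) - 1210 = -3635/3 + 2*√7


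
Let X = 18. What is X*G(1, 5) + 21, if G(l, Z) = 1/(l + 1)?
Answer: 30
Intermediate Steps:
G(l, Z) = 1/(1 + l)
X*G(1, 5) + 21 = 18/(1 + 1) + 21 = 18/2 + 21 = 18*(1/2) + 21 = 9 + 21 = 30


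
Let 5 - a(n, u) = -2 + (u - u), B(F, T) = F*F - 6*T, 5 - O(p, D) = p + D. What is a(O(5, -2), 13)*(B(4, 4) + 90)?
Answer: 574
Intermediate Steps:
O(p, D) = 5 - D - p (O(p, D) = 5 - (p + D) = 5 - (D + p) = 5 + (-D - p) = 5 - D - p)
B(F, T) = F**2 - 6*T
a(n, u) = 7 (a(n, u) = 5 - (-2 + (u - u)) = 5 - (-2 + 0) = 5 - 1*(-2) = 5 + 2 = 7)
a(O(5, -2), 13)*(B(4, 4) + 90) = 7*((4**2 - 6*4) + 90) = 7*((16 - 24) + 90) = 7*(-8 + 90) = 7*82 = 574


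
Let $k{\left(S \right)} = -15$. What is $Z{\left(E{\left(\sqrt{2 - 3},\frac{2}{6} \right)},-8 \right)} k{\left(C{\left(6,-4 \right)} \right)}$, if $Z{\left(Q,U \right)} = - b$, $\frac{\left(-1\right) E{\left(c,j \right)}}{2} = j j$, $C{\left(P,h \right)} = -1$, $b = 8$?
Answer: $120$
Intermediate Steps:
$E{\left(c,j \right)} = - 2 j^{2}$ ($E{\left(c,j \right)} = - 2 j j = - 2 j^{2}$)
$Z{\left(Q,U \right)} = -8$ ($Z{\left(Q,U \right)} = \left(-1\right) 8 = -8$)
$Z{\left(E{\left(\sqrt{2 - 3},\frac{2}{6} \right)},-8 \right)} k{\left(C{\left(6,-4 \right)} \right)} = \left(-8\right) \left(-15\right) = 120$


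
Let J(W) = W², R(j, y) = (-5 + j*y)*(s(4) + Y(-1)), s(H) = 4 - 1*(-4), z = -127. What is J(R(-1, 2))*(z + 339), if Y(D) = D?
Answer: 509012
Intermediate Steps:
s(H) = 8 (s(H) = 4 + 4 = 8)
R(j, y) = -35 + 7*j*y (R(j, y) = (-5 + j*y)*(8 - 1) = (-5 + j*y)*7 = -35 + 7*j*y)
J(R(-1, 2))*(z + 339) = (-35 + 7*(-1)*2)²*(-127 + 339) = (-35 - 14)²*212 = (-49)²*212 = 2401*212 = 509012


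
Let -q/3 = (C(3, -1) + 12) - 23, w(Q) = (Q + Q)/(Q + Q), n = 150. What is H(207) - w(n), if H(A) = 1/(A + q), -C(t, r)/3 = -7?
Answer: -176/177 ≈ -0.99435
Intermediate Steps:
C(t, r) = 21 (C(t, r) = -3*(-7) = 21)
w(Q) = 1 (w(Q) = (2*Q)/((2*Q)) = (2*Q)*(1/(2*Q)) = 1)
q = -30 (q = -3*((21 + 12) - 23) = -3*(33 - 23) = -3*10 = -30)
H(A) = 1/(-30 + A) (H(A) = 1/(A - 30) = 1/(-30 + A))
H(207) - w(n) = 1/(-30 + 207) - 1*1 = 1/177 - 1 = -176/177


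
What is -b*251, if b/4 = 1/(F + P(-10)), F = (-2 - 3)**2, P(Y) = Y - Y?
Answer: -1004/25 ≈ -40.160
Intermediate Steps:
P(Y) = 0
F = 25 (F = (-5)**2 = 25)
b = 4/25 (b = 4/(25 + 0) = 4/25 ≈ 0.16000)
-b*251 = -1*4/25*251 = -4/25*251 = -1004/25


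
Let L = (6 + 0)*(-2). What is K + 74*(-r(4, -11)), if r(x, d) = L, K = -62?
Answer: 826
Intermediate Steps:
L = -12 (L = 6*(-2) = -12)
r(x, d) = -12
K + 74*(-r(4, -11)) = -62 + 74*(-1*(-12)) = -62 + 74*12 = -62 + 888 = 826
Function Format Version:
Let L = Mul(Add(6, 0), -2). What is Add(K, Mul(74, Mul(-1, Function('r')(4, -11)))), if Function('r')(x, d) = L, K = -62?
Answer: 826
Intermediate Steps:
L = -12 (L = Mul(6, -2) = -12)
Function('r')(x, d) = -12
Add(K, Mul(74, Mul(-1, Function('r')(4, -11)))) = Add(-62, Mul(74, Mul(-1, -12))) = Add(-62, Mul(74, 12)) = Add(-62, 888) = 826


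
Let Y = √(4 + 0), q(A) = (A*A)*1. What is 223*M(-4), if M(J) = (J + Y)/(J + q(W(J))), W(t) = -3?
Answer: -446/5 ≈ -89.200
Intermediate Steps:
q(A) = A² (q(A) = A²*1 = A²)
Y = 2 (Y = √4 = 2)
M(J) = (2 + J)/(9 + J) (M(J) = (J + 2)/(J + (-3)²) = (2 + J)/(J + 9) = (2 + J)/(9 + J))
223*M(-4) = 223*((2 - 4)/(9 - 4)) = 223*(-2/5) = 223*((⅕)*(-2)) = 223*(-⅖) = -446/5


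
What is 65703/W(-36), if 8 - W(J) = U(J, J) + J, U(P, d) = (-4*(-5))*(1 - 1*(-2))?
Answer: -65703/16 ≈ -4106.4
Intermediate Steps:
U(P, d) = 60 (U(P, d) = 20*(1 + 2) = 20*3 = 60)
W(J) = -52 - J (W(J) = 8 - (60 + J) = 8 + (-60 - J) = -52 - J)
65703/W(-36) = 65703/(-52 - 1*(-36)) = 65703/(-52 + 36) = 65703/(-16) = 65703*(-1/16) = -65703/16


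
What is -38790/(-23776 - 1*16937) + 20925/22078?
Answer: 569441715/299620538 ≈ 1.9005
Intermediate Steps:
-38790/(-23776 - 1*16937) + 20925/22078 = -38790/(-23776 - 16937) + 20925*(1/22078) = -38790/(-40713) + 20925/22078 = -38790*(-1/40713) + 20925/22078 = 12930/13571 + 20925/22078 = 569441715/299620538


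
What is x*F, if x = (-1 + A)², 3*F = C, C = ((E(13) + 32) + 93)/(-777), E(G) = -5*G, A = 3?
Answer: -80/777 ≈ -0.10296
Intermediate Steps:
C = -20/259 (C = ((-5*13 + 32) + 93)/(-777) = ((-65 + 32) + 93)*(-1/777) = (-33 + 93)*(-1/777) = 60*(-1/777) = -20/259 ≈ -0.077220)
F = -20/777 (F = (⅓)*(-20/259) = -20/777 ≈ -0.025740)
x = 4 (x = (-1 + 3)² = 2² = 4)
x*F = 4*(-20/777) = -80/777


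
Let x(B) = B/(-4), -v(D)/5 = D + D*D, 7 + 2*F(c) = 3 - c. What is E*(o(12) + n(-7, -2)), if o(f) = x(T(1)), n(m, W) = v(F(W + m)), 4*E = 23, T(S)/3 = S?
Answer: -2047/8 ≈ -255.88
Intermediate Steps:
T(S) = 3*S
E = 23/4 (E = (¼)*23 = 23/4 ≈ 5.7500)
F(c) = -2 - c/2 (F(c) = -7/2 + (3 - c)/2 = -7/2 + (3/2 - c/2) = -2 - c/2)
v(D) = -5*D - 5*D² (v(D) = -5*(D + D*D) = -5*(D + D²) = -5*D - 5*D²)
n(m, W) = -5*(-1 - W/2 - m/2)*(-2 - W/2 - m/2) (n(m, W) = -5*(-2 - (W + m)/2)*(1 + (-2 - (W + m)/2)) = -5*(-2 + (-W/2 - m/2))*(1 + (-2 + (-W/2 - m/2))) = -5*(-2 - W/2 - m/2)*(1 + (-2 - W/2 - m/2)) = -5*(-2 - W/2 - m/2)*(-1 - W/2 - m/2) = -5*(-1 - W/2 - m/2)*(-2 - W/2 - m/2))
x(B) = -B/4 (x(B) = B*(-¼) = -B/4)
o(f) = -¾ (o(f) = -3/4 = -¼*3 = -¾)
E*(o(12) + n(-7, -2)) = 23*(-¾ - 5*(2 - 2 - 7)*(4 - 2 - 7)/4)/4 = 23*(-¾ - 5/4*(-7)*(-5))/4 = 23*(-¾ - 175/4)/4 = (23/4)*(-89/2) = -2047/8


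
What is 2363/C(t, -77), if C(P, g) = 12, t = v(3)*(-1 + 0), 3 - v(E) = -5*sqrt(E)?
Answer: 2363/12 ≈ 196.92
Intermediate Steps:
v(E) = 3 + 5*sqrt(E) (v(E) = 3 - (-5)*sqrt(E) = 3 + 5*sqrt(E))
t = -3 - 5*sqrt(3) (t = (3 + 5*sqrt(3))*(-1 + 0) = (3 + 5*sqrt(3))*(-1) = -3 - 5*sqrt(3) ≈ -11.660)
2363/C(t, -77) = 2363/12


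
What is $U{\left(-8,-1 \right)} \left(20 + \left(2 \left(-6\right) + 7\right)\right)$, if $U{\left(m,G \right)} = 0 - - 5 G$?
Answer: $-75$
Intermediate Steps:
$U{\left(m,G \right)} = 5 G$ ($U{\left(m,G \right)} = 0 + 5 G = 5 G$)
$U{\left(-8,-1 \right)} \left(20 + \left(2 \left(-6\right) + 7\right)\right) = 5 \left(-1\right) \left(20 + \left(2 \left(-6\right) + 7\right)\right) = - 5 \left(20 + \left(-12 + 7\right)\right) = - 5 \left(20 - 5\right) = \left(-5\right) 15 = -75$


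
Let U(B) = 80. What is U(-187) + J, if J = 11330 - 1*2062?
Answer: 9348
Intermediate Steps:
J = 9268 (J = 11330 - 2062 = 9268)
U(-187) + J = 80 + 9268 = 9348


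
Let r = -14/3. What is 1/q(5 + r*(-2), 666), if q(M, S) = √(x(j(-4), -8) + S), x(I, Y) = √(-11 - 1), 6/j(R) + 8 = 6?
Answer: √2/(2*√(333 + I*√3)) ≈ 0.038749 - 0.00010077*I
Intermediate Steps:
r = -14/3 (r = -14*⅓ = -14/3 ≈ -4.6667)
j(R) = -3 (j(R) = 6/(-8 + 6) = 6/(-2) = 6*(-½) = -3)
x(I, Y) = 2*I*√3 (x(I, Y) = √(-12) = 2*I*√3)
q(M, S) = √(S + 2*I*√3) (q(M, S) = √(2*I*√3 + S) = √(S + 2*I*√3))
1/q(5 + r*(-2), 666) = 1/(√(666 + 2*I*√3)) = (666 + 2*I*√3)^(-½)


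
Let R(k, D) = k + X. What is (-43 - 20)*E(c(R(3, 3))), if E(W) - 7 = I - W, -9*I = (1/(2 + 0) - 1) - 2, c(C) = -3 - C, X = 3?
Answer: -2051/2 ≈ -1025.5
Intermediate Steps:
R(k, D) = 3 + k (R(k, D) = k + 3 = 3 + k)
I = 5/18 (I = -((1/(2 + 0) - 1) - 2)/9 = -((1/2 - 1) - 2)/9 = -((½ - 1) - 2)/9 = -(-½ - 2)/9 = -⅑*(-5/2) = 5/18 ≈ 0.27778)
E(W) = 131/18 - W (E(W) = 7 + (5/18 - W) = 131/18 - W)
(-43 - 20)*E(c(R(3, 3))) = (-43 - 20)*(131/18 - (-3 - (3 + 3))) = -63*(131/18 - (-3 - 1*6)) = -63*(131/18 - (-3 - 6)) = -63*(131/18 - 1*(-9)) = -63*(131/18 + 9) = -63*293/18 = -2051/2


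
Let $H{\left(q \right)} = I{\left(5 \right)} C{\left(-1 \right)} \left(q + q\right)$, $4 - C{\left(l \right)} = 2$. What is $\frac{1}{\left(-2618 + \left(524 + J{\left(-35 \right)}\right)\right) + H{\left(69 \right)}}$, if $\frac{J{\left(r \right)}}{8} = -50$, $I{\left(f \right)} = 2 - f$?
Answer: $- \frac{1}{3322} \approx -0.00030102$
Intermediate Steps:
$C{\left(l \right)} = 2$ ($C{\left(l \right)} = 4 - 2 = 2$)
$J{\left(r \right)} = -400$ ($J{\left(r \right)} = 8 \left(-50\right) = -400$)
$H{\left(q \right)} = - 12 q$ ($H{\left(q \right)} = \left(2 - 5\right) 2 \left(q + q\right) = \left(2 - 5\right) 2 \cdot 2 q = \left(-3\right) 2 \cdot 2 q = - 6 \cdot 2 q = - 12 q$)
$\frac{1}{\left(-2618 + \left(524 + J{\left(-35 \right)}\right)\right) + H{\left(69 \right)}} = \frac{1}{\left(-2618 + \left(524 - 400\right)\right) - 828} = \frac{1}{\left(-2618 + 124\right) - 828} = \frac{1}{-2494 - 828} = \frac{1}{-3322} = - \frac{1}{3322}$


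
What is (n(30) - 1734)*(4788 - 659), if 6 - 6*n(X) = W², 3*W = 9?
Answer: -14323501/2 ≈ -7.1618e+6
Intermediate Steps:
W = 3 (W = (⅓)*9 = 3)
n(X) = -½ (n(X) = 1 - ⅙*3² = 1 - ⅙*9 = 1 - 3/2 = -½)
(n(30) - 1734)*(4788 - 659) = (-½ - 1734)*(4788 - 659) = -3469/2*4129 = -14323501/2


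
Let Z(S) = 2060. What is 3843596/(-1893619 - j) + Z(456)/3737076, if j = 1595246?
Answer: -398795091761/362170934965 ≈ -1.1011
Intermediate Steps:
3843596/(-1893619 - j) + Z(456)/3737076 = 3843596/(-1893619 - 1*1595246) + 2060/3737076 = 3843596/(-1893619 - 1595246) + 2060*(1/3737076) = 3843596/(-3488865) + 515/934269 = 3843596*(-1/3488865) + 515/934269 = -3843596/3488865 + 515/934269 = -398795091761/362170934965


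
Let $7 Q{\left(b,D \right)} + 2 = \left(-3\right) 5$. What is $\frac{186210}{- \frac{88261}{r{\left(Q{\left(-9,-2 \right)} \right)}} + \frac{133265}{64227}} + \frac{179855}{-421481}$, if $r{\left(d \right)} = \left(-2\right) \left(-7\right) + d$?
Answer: $- \frac{69239822991250765}{2786718590675164} \approx -24.846$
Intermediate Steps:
$Q{\left(b,D \right)} = - \frac{17}{7}$ ($Q{\left(b,D \right)} = - \frac{2}{7} + \frac{\left(-3\right) 5}{7} = - \frac{2}{7} + \frac{1}{7} \left(-15\right) = - \frac{2}{7} - \frac{15}{7} = - \frac{17}{7}$)
$r{\left(d \right)} = 14 + d$
$\frac{186210}{- \frac{88261}{r{\left(Q{\left(-9,-2 \right)} \right)}} + \frac{133265}{64227}} + \frac{179855}{-421481} = \frac{186210}{- \frac{88261}{14 - \frac{17}{7}} + \frac{133265}{64227}} + \frac{179855}{-421481} = \frac{186210}{- \frac{88261}{\frac{81}{7}} + 133265 \cdot \frac{1}{64227}} + 179855 \left(- \frac{1}{421481}\right) = \frac{186210}{\left(-88261\right) \frac{7}{81} + \frac{133265}{64227}} - \frac{179855}{421481} = \frac{186210}{- \frac{617827}{81} + \frac{133265}{64227}} - \frac{179855}{421481} = \frac{186210}{- \frac{13223460088}{1734129}} - \frac{179855}{421481} = 186210 \left(- \frac{1734129}{13223460088}\right) - \frac{179855}{421481} = - \frac{161456080545}{6611730044} - \frac{179855}{421481} = - \frac{69239822991250765}{2786718590675164}$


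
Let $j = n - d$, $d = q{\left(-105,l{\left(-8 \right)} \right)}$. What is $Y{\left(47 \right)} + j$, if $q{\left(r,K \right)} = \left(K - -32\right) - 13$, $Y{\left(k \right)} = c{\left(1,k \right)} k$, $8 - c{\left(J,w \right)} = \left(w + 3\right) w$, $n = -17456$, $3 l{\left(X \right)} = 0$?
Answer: $-127549$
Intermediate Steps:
$l{\left(X \right)} = 0$ ($l{\left(X \right)} = \frac{1}{3} \cdot 0 = 0$)
$c{\left(J,w \right)} = 8 - w \left(3 + w\right)$ ($c{\left(J,w \right)} = 8 - \left(w + 3\right) w = 8 - \left(3 + w\right) w = 8 - w \left(3 + w\right)$)
$Y{\left(k \right)} = k \left(8 - k^{2} - 3 k\right)$ ($Y{\left(k \right)} = \left(8 - k^{2} - 3 k\right) k = k \left(8 - k^{2} - 3 k\right)$)
$q{\left(r,K \right)} = 19 + K$ ($q{\left(r,K \right)} = \left(K + 32\right) - 13 = \left(32 + K\right) - 13 = 19 + K$)
$d = 19$ ($d = 19 + 0 = 19$)
$j = -17475$ ($j = -17456 - 19 = -17475$)
$Y{\left(47 \right)} + j = 47 \left(8 - 47^{2} - 141\right) - 17475 = 47 \left(8 - 2209 - 141\right) - 17475 = 47 \left(-2342\right) - 17475 = -110074 - 17475 = -127549$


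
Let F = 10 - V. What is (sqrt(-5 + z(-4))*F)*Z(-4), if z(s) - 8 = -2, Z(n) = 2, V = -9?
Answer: 38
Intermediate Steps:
z(s) = 6 (z(s) = 8 - 2 = 6)
F = 19 (F = 10 - 1*(-9) = 10 + 9 = 19)
(sqrt(-5 + z(-4))*F)*Z(-4) = (sqrt(-5 + 6)*19)*2 = (sqrt(1)*19)*2 = (1*19)*2 = 19*2 = 38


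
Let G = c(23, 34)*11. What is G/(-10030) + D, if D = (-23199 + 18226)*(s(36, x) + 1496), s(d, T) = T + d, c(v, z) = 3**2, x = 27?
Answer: -77761657309/10030 ≈ -7.7529e+6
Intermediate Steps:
c(v, z) = 9
G = 99 (G = 9*11 = 99)
D = -7752907 (D = (-23199 + 18226)*((27 + 36) + 1496) = -4973*(63 + 1496) = -4973*1559 = -7752907)
G/(-10030) + D = 99/(-10030) - 7752907 = 99*(-1/10030) - 7752907 = -99/10030 - 7752907 = -77761657309/10030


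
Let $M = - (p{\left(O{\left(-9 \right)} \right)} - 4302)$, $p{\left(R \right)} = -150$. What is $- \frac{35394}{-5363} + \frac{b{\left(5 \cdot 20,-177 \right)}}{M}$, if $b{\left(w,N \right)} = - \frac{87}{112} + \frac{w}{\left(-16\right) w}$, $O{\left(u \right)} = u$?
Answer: $\frac{8823896867}{1337060256} \approx 6.5995$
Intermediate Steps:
$b{\left(w,N \right)} = - \frac{47}{56}$ ($b{\left(w,N \right)} = \left(-87\right) \frac{1}{112} + w \left(- \frac{1}{16 w}\right) = - \frac{87}{112} - \frac{1}{16} = - \frac{47}{56}$)
$M = 4452$ ($M = - (-150 - 4302) = \left(-1\right) \left(-4452\right) = 4452$)
$- \frac{35394}{-5363} + \frac{b{\left(5 \cdot 20,-177 \right)}}{M} = - \frac{35394}{-5363} - \frac{47}{56 \cdot 4452} = \left(-35394\right) \left(- \frac{1}{5363}\right) - \frac{47}{249312} = \frac{35394}{5363} - \frac{47}{249312} = \frac{8823896867}{1337060256}$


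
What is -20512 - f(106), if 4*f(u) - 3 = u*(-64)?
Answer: -75267/4 ≈ -18817.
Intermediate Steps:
f(u) = ¾ - 16*u (f(u) = ¾ + (u*(-64))/4 = ¾ + (-64*u)/4 = ¾ - 16*u)
-20512 - f(106) = -20512 - (¾ - 16*106) = -20512 - (¾ - 1696) = -20512 - 1*(-6781/4) = -20512 + 6781/4 = -75267/4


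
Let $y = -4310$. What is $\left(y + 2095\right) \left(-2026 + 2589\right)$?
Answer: $-1247045$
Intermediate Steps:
$\left(y + 2095\right) \left(-2026 + 2589\right) = \left(-4310 + 2095\right) \left(-2026 + 2589\right) = \left(-2215\right) 563 = -1247045$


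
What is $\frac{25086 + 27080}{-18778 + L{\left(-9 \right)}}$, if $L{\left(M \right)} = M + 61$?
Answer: $- \frac{26083}{9363} \approx -2.7858$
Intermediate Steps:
$L{\left(M \right)} = 61 + M$
$\frac{25086 + 27080}{-18778 + L{\left(-9 \right)}} = \frac{25086 + 27080}{-18778 + \left(61 - 9\right)} = \frac{52166}{-18778 + 52} = \frac{52166}{-18726} = 52166 \left(- \frac{1}{18726}\right) = - \frac{26083}{9363}$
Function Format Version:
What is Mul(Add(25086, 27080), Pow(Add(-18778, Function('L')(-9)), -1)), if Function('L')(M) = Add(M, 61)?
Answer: Rational(-26083, 9363) ≈ -2.7858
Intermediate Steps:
Function('L')(M) = Add(61, M)
Mul(Add(25086, 27080), Pow(Add(-18778, Function('L')(-9)), -1)) = Mul(Add(25086, 27080), Pow(Add(-18778, Add(61, -9)), -1)) = Mul(52166, Pow(Add(-18778, 52), -1)) = Mul(52166, Pow(-18726, -1)) = Mul(52166, Rational(-1, 18726)) = Rational(-26083, 9363)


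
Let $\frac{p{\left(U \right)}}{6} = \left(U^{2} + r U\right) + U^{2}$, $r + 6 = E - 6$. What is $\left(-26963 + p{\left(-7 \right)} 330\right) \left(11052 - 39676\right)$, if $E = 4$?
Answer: $-7956241168$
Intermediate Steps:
$r = -8$ ($r = -6 + \left(4 - 6\right) = -6 - 2 = -8$)
$p{\left(U \right)} = - 48 U + 12 U^{2}$ ($p{\left(U \right)} = 6 \left(\left(U^{2} - 8 U\right) + U^{2}\right) = 6 \left(- 8 U + 2 U^{2}\right) = - 48 U + 12 U^{2}$)
$\left(-26963 + p{\left(-7 \right)} 330\right) \left(11052 - 39676\right) = \left(-26963 + 12 \left(-7\right) \left(-4 - 7\right) 330\right) \left(11052 - 39676\right) = \left(-26963 + 12 \left(-7\right) \left(-11\right) 330\right) \left(-28624\right) = \left(-26963 + 924 \cdot 330\right) \left(-28624\right) = \left(-26963 + 304920\right) \left(-28624\right) = 277957 \left(-28624\right) = -7956241168$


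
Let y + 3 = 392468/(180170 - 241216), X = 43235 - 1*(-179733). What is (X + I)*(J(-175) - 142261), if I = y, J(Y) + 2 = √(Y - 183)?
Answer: -968151564315243/30523 + 6805364461*I*√358/30523 ≈ -3.1719e+10 + 4.2186e+6*I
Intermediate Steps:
X = 222968 (X = 43235 + 179733 = 222968)
J(Y) = -2 + √(-183 + Y) (J(Y) = -2 + √(Y - 183) = -2 + √(-183 + Y))
y = -287803/30523 (y = -3 + 392468/(180170 - 241216) = -3 + 392468/(-61046) = -3 + 392468*(-1/61046) = -3 - 196234/30523 = -287803/30523 ≈ -9.4290)
I = -287803/30523 ≈ -9.4290
(X + I)*(J(-175) - 142261) = (222968 - 287803/30523)*((-2 + √(-183 - 175)) - 142261) = 6805364461*((-2 + √(-358)) - 142261)/30523 = 6805364461*((-2 + I*√358) - 142261)/30523 = 6805364461*(-142263 + I*√358)/30523 = -968151564315243/30523 + 6805364461*I*√358/30523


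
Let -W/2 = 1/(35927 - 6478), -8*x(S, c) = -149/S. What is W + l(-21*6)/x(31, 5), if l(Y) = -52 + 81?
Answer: 211796910/4387901 ≈ 48.268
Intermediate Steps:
x(S, c) = 149/(8*S) (x(S, c) = -(-149)/(8*S) = 149/(8*S))
l(Y) = 29
W = -2/29449 (W = -2/(35927 - 6478) = -2/29449 ≈ -6.7914e-5)
W + l(-21*6)/x(31, 5) = -2/29449 + 29/(((149/8)/31)) = -2/29449 + 29/(((149/8)*(1/31))) = -2/29449 + 29/(149/248) = -2/29449 + 29*(248/149) = -2/29449 + 7192/149 = 211796910/4387901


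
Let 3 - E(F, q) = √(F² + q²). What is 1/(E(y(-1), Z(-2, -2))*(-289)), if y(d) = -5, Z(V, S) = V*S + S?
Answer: 3/5780 + √29/5780 ≈ 0.0014507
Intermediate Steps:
Z(V, S) = S + S*V (Z(V, S) = S*V + S = S + S*V)
E(F, q) = 3 - √(F² + q²)
1/(E(y(-1), Z(-2, -2))*(-289)) = 1/((3 - √((-5)² + (-2*(1 - 2))²))*(-289)) = 1/((3 - √(25 + (-2*(-1))²))*(-289)) = 1/((3 - √(25 + 2²))*(-289)) = 1/((3 - √(25 + 4))*(-289)) = 1/((3 - √29)*(-289)) = 1/(-867 + 289*√29)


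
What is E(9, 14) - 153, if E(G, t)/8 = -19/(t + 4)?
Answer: -1453/9 ≈ -161.44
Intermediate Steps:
E(G, t) = -152/(4 + t) (E(G, t) = 8*(-19/(t + 4)) = 8*(-19/(4 + t)) = -152/(4 + t))
E(9, 14) - 153 = -152/(4 + 14) - 153 = -152/18 - 153 = -152*1/18 - 153 = -76/9 - 153 = -1453/9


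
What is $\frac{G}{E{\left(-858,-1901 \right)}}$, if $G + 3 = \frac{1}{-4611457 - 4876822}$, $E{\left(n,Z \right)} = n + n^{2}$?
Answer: $- \frac{14232419}{3488394239187} \approx -4.0799 \cdot 10^{-6}$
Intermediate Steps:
$G = - \frac{28464838}{9488279}$ ($G = -3 + \frac{1}{-4611457 - 4876822} = -3 + \frac{1}{-9488279} = -3 - \frac{1}{9488279} = - \frac{28464838}{9488279} \approx -3.0$)
$\frac{G}{E{\left(-858,-1901 \right)}} = - \frac{28464838}{9488279 \left(- 858 \left(1 - 858\right)\right)} = - \frac{28464838}{9488279 \left(\left(-858\right) \left(-857\right)\right)} = - \frac{28464838}{9488279 \cdot 735306} = \left(- \frac{28464838}{9488279}\right) \frac{1}{735306} = - \frac{14232419}{3488394239187}$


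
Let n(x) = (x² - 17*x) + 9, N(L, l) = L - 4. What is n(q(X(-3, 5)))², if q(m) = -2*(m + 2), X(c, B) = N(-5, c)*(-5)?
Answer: 109056249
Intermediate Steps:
N(L, l) = -4 + L
X(c, B) = 45 (X(c, B) = (-4 - 5)*(-5) = -9*(-5) = 45)
q(m) = -4 - 2*m (q(m) = -2*(2 + m) = -4 - 2*m)
n(x) = 9 + x² - 17*x
n(q(X(-3, 5)))² = (9 + (-4 - 2*45)² - 17*(-4 - 2*45))² = (9 + (-4 - 90)² - 17*(-4 - 90))² = (9 + (-94)² - 17*(-94))² = (9 + 8836 + 1598)² = 10443² = 109056249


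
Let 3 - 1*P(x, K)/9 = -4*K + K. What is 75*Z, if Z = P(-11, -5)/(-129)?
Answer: 2700/43 ≈ 62.791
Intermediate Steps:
P(x, K) = 27 + 27*K (P(x, K) = 27 - 9*(-4*K + K) = 27 - (-27)*K = 27 + 27*K)
Z = 36/43 (Z = (27 + 27*(-5))/(-129) = (27 - 135)*(-1/129) = -108*(-1/129) = 36/43 ≈ 0.83721)
75*Z = 75*(36/43) = 2700/43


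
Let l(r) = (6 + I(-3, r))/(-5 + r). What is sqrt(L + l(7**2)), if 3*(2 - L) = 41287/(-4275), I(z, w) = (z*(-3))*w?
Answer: sqrt(15072321)/990 ≈ 3.9215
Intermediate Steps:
I(z, w) = -3*w*z (I(z, w) = (-3*z)*w = -3*w*z)
l(r) = (6 + 9*r)/(-5 + r) (l(r) = (6 - 3*r*(-3))/(-5 + r) = (6 + 9*r)/(-5 + r))
L = 3523/675 (L = 2 - 41287/(3*(-4275)) = 2 - 41287*(-1)/(3*4275) = 2 - 1/3*(-2173/225) = 2 + 2173/675 = 3523/675 ≈ 5.2193)
sqrt(L + l(7**2)) = sqrt(3523/675 + 3*(2 + 3*7**2)/(-5 + 7**2)) = sqrt(3523/675 + 3*(2 + 3*49)/(-5 + 49)) = sqrt(3523/675 + 3*(2 + 147)/44) = sqrt(3523/675 + 3*(1/44)*149) = sqrt(3523/675 + 447/44) = sqrt(456737/29700) = sqrt(15072321)/990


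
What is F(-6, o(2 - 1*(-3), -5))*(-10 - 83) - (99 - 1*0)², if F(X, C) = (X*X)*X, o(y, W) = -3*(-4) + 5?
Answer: 10287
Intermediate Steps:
o(y, W) = 17 (o(y, W) = 12 + 5 = 17)
F(X, C) = X³ (F(X, C) = X²*X = X³)
F(-6, o(2 - 1*(-3), -5))*(-10 - 83) - (99 - 1*0)² = (-6)³*(-10 - 83) - (99 - 1*0)² = -216*(-93) - (99 + 0)² = 20088 - 1*99² = 20088 - 1*9801 = 20088 - 9801 = 10287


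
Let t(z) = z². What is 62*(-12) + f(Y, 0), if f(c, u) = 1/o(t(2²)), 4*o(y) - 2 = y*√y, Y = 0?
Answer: -24550/33 ≈ -743.94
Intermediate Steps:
o(y) = ½ + y^(3/2)/4 (o(y) = ½ + (y*√y)/4 = ½ + y^(3/2)/4)
f(c, u) = 2/33 (f(c, u) = 1/(½ + ((2²)²)^(3/2)/4) = 1/(½ + (4²)^(3/2)/4) = 1/(½ + 16^(3/2)/4) = 1/(½ + (¼)*64) = 1/(½ + 16) = 1/(33/2) = 2/33)
62*(-12) + f(Y, 0) = 62*(-12) + 2/33 = -744 + 2/33 = -24550/33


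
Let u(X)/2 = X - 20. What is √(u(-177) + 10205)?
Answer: √9811 ≈ 99.051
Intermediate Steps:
u(X) = -40 + 2*X (u(X) = 2*(X - 20) = 2*(-20 + X) = -40 + 2*X)
√(u(-177) + 10205) = √((-40 + 2*(-177)) + 10205) = √((-40 - 354) + 10205) = √(-394 + 10205) = √9811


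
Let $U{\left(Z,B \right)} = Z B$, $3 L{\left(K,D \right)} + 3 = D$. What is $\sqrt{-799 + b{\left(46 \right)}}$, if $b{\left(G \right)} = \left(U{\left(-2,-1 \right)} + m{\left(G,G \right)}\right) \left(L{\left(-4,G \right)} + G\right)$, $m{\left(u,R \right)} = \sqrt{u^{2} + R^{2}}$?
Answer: $\frac{\sqrt{-6105 + 24978 \sqrt{2}}}{3} \approx 56.979$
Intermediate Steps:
$L{\left(K,D \right)} = -1 + \frac{D}{3}$
$U{\left(Z,B \right)} = B Z$
$m{\left(u,R \right)} = \sqrt{R^{2} + u^{2}}$
$b{\left(G \right)} = \left(-1 + \frac{4 G}{3}\right) \left(2 + \sqrt{2} \sqrt{G^{2}}\right)$ ($b{\left(G \right)} = \left(\left(-1\right) \left(-2\right) + \sqrt{G^{2} + G^{2}}\right) \left(\left(-1 + \frac{G}{3}\right) + G\right) = \left(2 + \sqrt{2 G^{2}}\right) \left(-1 + \frac{4 G}{3}\right) = \left(2 + \sqrt{2} \sqrt{G^{2}}\right) \left(-1 + \frac{4 G}{3}\right) = \left(-1 + \frac{4 G}{3}\right) \left(2 + \sqrt{2} \sqrt{G^{2}}\right)$)
$\sqrt{-799 + b{\left(46 \right)}} = \sqrt{-799 + \left(-2 + \frac{8}{3} \cdot 46 - \sqrt{2} \sqrt{46^{2}} + \frac{4}{3} \cdot 46 \sqrt{2} \sqrt{46^{2}}\right)} = \sqrt{-799 + \left(-2 + \frac{368}{3} - \sqrt{2} \sqrt{2116} + \frac{4}{3} \cdot 46 \sqrt{2} \sqrt{2116}\right)} = \sqrt{-799 + \left(-2 + \frac{368}{3} - \sqrt{2} \cdot 46 + \frac{4}{3} \cdot 46 \sqrt{2} \cdot 46\right)} = \sqrt{-799 + \left(-2 + \frac{368}{3} - 46 \sqrt{2} + \frac{8464 \sqrt{2}}{3}\right)} = \sqrt{-799 + \left(\frac{362}{3} + \frac{8326 \sqrt{2}}{3}\right)} = \sqrt{- \frac{2035}{3} + \frac{8326 \sqrt{2}}{3}}$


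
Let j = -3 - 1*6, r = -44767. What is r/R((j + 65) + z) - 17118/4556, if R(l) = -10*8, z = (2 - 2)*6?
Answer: 50647253/91120 ≈ 555.83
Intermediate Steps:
j = -9 (j = -3 - 6 = -9)
z = 0 (z = 0*6 = 0)
R(l) = -80
r/R((j + 65) + z) - 17118/4556 = -44767/(-80) - 17118/4556 = -44767*(-1/80) - 17118*1/4556 = 44767/80 - 8559/2278 = 50647253/91120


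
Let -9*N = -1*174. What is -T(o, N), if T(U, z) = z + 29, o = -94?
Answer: -145/3 ≈ -48.333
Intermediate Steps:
N = 58/3 (N = -(-1)*174/9 = -⅑*(-174) = 58/3 ≈ 19.333)
T(U, z) = 29 + z
-T(o, N) = -(29 + 58/3) = -1*145/3 = -145/3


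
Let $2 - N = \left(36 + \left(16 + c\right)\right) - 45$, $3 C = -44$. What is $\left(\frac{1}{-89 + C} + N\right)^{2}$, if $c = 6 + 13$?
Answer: $\frac{55756089}{96721} \approx 576.46$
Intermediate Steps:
$c = 19$
$C = - \frac{44}{3}$ ($C = \frac{1}{3} \left(-44\right) = - \frac{44}{3} \approx -14.667$)
$N = -24$ ($N = 2 - \left(\left(36 + \left(16 + 19\right)\right) - 45\right) = 2 - \left(\left(36 + 35\right) - 45\right) = 2 - \left(71 - 45\right) = 2 - 26 = -24$)
$\left(\frac{1}{-89 + C} + N\right)^{2} = \left(\frac{1}{-89 - \frac{44}{3}} - 24\right)^{2} = \left(\frac{1}{- \frac{311}{3}} - 24\right)^{2} = \left(- \frac{3}{311} - 24\right)^{2} = \left(- \frac{7467}{311}\right)^{2} = \frac{55756089}{96721}$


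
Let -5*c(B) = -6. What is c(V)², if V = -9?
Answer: 36/25 ≈ 1.4400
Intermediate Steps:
c(B) = 6/5 (c(B) = -⅕*(-6) = 6/5)
c(V)² = (6/5)² = 36/25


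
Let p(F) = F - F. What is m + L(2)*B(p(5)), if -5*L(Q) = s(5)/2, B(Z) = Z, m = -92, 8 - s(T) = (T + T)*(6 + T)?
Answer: -92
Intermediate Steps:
s(T) = 8 - 2*T*(6 + T) (s(T) = 8 - (T + T)*(6 + T) = 8 - 2*T*(6 + T))
p(F) = 0
L(Q) = 51/5 (L(Q) = -(8 - 12*5 - 2*5²)/(5*2) = -(8 - 60 - 2*25)/(5*2) = -(8 - 60 - 50)/(5*2) = -(-102)/(5*2) = -⅕*(-51) = 51/5)
m + L(2)*B(p(5)) = -92 + (51/5)*0 = -92 + 0 = -92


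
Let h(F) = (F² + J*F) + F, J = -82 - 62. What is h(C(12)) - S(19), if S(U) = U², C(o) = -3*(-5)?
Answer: -2281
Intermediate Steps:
C(o) = 15
J = -144
h(F) = F² - 143*F (h(F) = (F² - 144*F) + F = F² - 143*F)
h(C(12)) - S(19) = 15*(-143 + 15) - 1*19² = 15*(-128) - 1*361 = -1920 - 361 = -2281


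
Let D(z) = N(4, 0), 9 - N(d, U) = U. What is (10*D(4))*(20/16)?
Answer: 225/2 ≈ 112.50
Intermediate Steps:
N(d, U) = 9 - U
D(z) = 9 (D(z) = 9 - 1*0 = 9 + 0 = 9)
(10*D(4))*(20/16) = (10*9)*(20/16) = 90*(20*(1/16)) = 90*(5/4) = 225/2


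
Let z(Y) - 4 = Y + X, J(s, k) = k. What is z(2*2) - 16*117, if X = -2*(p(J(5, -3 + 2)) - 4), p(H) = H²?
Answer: -1858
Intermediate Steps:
X = 6 (X = -2*((-3 + 2)² - 4) = -2*((-1)² - 4) = -2*(1 - 4) = -2*(-3) = 6)
z(Y) = 10 + Y (z(Y) = 4 + (Y + 6) = 4 + (6 + Y) = 10 + Y)
z(2*2) - 16*117 = (10 + 2*2) - 16*117 = (10 + 4) - 1872 = 14 - 1872 = -1858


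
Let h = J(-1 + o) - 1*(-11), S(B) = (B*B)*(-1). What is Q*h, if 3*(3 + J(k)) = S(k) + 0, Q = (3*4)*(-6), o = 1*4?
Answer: -360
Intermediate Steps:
o = 4
S(B) = -B² (S(B) = B²*(-1) = -B²)
Q = -72 (Q = 12*(-6) = -72)
J(k) = -3 - k²/3 (J(k) = -3 + (-k² + 0)/3 = -3 + (-k²)/3 = -3 - k²/3)
h = 5 (h = (-3 - (-1 + 4)²/3) - 1*(-11) = (-3 - ⅓*3²) + 11 = (-3 - ⅓*9) + 11 = (-3 - 3) + 11 = -6 + 11 = 5)
Q*h = -72*5 = -360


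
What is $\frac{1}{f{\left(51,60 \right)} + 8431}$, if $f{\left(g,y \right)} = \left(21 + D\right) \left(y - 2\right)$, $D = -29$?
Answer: $\frac{1}{7967} \approx 0.00012552$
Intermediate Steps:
$f{\left(g,y \right)} = 16 - 8 y$ ($f{\left(g,y \right)} = \left(21 - 29\right) \left(y - 2\right) = - 8 \left(-2 + y\right) = 16 - 8 y$)
$\frac{1}{f{\left(51,60 \right)} + 8431} = \frac{1}{\left(16 - 480\right) + 8431} = \frac{1}{-464 + 8431} = \frac{1}{7967}$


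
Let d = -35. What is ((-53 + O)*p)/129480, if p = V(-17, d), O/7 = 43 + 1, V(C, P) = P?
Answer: -595/8632 ≈ -0.068930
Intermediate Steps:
O = 308 (O = 7*(43 + 1) = 7*44 = 308)
p = -35
((-53 + O)*p)/129480 = ((-53 + 308)*(-35))/129480 = (255*(-35))*(1/129480) = -8925*1/129480 = -595/8632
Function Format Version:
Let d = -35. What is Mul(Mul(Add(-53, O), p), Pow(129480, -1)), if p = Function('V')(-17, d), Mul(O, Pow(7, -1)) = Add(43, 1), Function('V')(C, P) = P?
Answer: Rational(-595, 8632) ≈ -0.068930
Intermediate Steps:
O = 308 (O = Mul(7, Add(43, 1)) = Mul(7, 44) = 308)
p = -35
Mul(Mul(Add(-53, O), p), Pow(129480, -1)) = Mul(Mul(Add(-53, 308), -35), Pow(129480, -1)) = Mul(Mul(255, -35), Rational(1, 129480)) = Mul(-8925, Rational(1, 129480)) = Rational(-595, 8632)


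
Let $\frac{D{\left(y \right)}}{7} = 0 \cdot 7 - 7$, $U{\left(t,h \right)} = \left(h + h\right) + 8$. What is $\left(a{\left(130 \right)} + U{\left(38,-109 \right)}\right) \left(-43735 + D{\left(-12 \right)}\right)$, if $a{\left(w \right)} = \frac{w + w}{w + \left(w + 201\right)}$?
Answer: $\frac{4227345200}{461} \approx 9.17 \cdot 10^{6}$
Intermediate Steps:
$U{\left(t,h \right)} = 8 + 2 h$ ($U{\left(t,h \right)} = 2 h + 8 = 8 + 2 h$)
$D{\left(y \right)} = -49$ ($D{\left(y \right)} = 7 \left(0 \cdot 7 - 7\right) = 7 \left(0 - 7\right) = 7 \left(-7\right) = -49$)
$a{\left(w \right)} = \frac{2 w}{201 + 2 w}$ ($a{\left(w \right)} = \frac{2 w}{w + \left(201 + w\right)} = \frac{2 w}{201 + 2 w}$)
$\left(a{\left(130 \right)} + U{\left(38,-109 \right)}\right) \left(-43735 + D{\left(-12 \right)}\right) = \left(2 \cdot 130 \frac{1}{201 + 2 \cdot 130} + \left(8 + 2 \left(-109\right)\right)\right) \left(-43735 - 49\right) = \left(2 \cdot 130 \frac{1}{201 + 260} + \left(8 - 218\right)\right) \left(-43784\right) = \left(2 \cdot 130 \cdot \frac{1}{461} - 210\right) \left(-43784\right) = \left(\frac{260}{461} - 210\right) \left(-43784\right) = \left(- \frac{96550}{461}\right) \left(-43784\right) = \frac{4227345200}{461}$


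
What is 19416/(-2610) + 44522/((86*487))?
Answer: -58081541/9109335 ≈ -6.3760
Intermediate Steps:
19416/(-2610) + 44522/((86*487)) = 19416*(-1/2610) + 44522/41882 = -3236/435 + 44522*(1/41882) = -3236/435 + 22261/20941 = -58081541/9109335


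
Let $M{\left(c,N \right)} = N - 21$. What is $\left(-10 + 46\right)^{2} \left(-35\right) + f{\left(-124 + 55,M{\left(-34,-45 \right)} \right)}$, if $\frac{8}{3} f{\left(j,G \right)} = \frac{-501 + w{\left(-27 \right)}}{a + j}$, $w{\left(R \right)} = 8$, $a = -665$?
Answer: $- \frac{266352441}{5872} \approx -45360.0$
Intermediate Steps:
$M{\left(c,N \right)} = -21 + N$ ($M{\left(c,N \right)} = N - 21 = -21 + N$)
$f{\left(j,G \right)} = - \frac{1479}{8 \left(-665 + j\right)}$ ($f{\left(j,G \right)} = \frac{3 \frac{-501 + 8}{-665 + j}}{8} = \frac{3 \left(- \frac{493}{-665 + j}\right)}{8} = - \frac{1479}{8 \left(-665 + j\right)}$)
$\left(-10 + 46\right)^{2} \left(-35\right) + f{\left(-124 + 55,M{\left(-34,-45 \right)} \right)} = \left(-10 + 46\right)^{2} \left(-35\right) - \frac{1479}{-5320 + 8 \left(-124 + 55\right)} = 36^{2} \left(-35\right) - \frac{1479}{-5320 + 8 \left(-69\right)} = 1296 \left(-35\right) - \frac{1479}{-5320 - 552} = -45360 - \frac{1479}{-5872} = -45360 - - \frac{1479}{5872} = -45360 + \frac{1479}{5872} = - \frac{266352441}{5872}$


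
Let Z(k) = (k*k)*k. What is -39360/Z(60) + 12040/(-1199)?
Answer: -2758159/269775 ≈ -10.224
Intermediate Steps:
Z(k) = k³ (Z(k) = k²*k = k³)
-39360/Z(60) + 12040/(-1199) = -39360/(60³) + 12040/(-1199) = -39360/216000 + 12040*(-1/1199) = -39360*1/216000 - 12040/1199 = -41/225 - 12040/1199 = -2758159/269775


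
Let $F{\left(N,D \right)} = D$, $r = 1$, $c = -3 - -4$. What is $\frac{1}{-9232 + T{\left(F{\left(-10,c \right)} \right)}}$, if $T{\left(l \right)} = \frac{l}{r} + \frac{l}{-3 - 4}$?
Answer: $- \frac{7}{64618} \approx -0.00010833$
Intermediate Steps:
$c = 1$ ($c = -3 + 4 = 1$)
$T{\left(l \right)} = \frac{6 l}{7}$ ($T{\left(l \right)} = \frac{l}{1} + \frac{l}{-3 - 4} = l 1 + \frac{l}{-7} = l + l \left(- \frac{1}{7}\right) = l - \frac{l}{7} = \frac{6 l}{7}$)
$\frac{1}{-9232 + T{\left(F{\left(-10,c \right)} \right)}} = \frac{1}{-9232 + \frac{6}{7} \cdot 1} = \frac{1}{-9232 + \frac{6}{7}} = \frac{1}{- \frac{64618}{7}} = - \frac{7}{64618}$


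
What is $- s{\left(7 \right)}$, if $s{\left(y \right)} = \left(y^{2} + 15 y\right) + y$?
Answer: $-161$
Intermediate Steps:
$s{\left(y \right)} = y^{2} + 16 y$
$- s{\left(7 \right)} = - 7 \left(16 + 7\right) = - 7 \cdot 23 = \left(-1\right) 161 = -161$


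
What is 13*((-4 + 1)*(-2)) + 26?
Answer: 104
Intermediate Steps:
13*((-4 + 1)*(-2)) + 26 = 13*(-3*(-2)) + 26 = 13*6 + 26 = 78 + 26 = 104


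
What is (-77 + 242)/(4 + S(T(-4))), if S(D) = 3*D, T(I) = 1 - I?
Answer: 165/19 ≈ 8.6842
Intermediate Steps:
(-77 + 242)/(4 + S(T(-4))) = (-77 + 242)/(4 + 3*(1 - 1*(-4))) = 165/(4 + 3*(1 + 4)) = 165/(4 + 3*5) = 165/(4 + 15) = 165/19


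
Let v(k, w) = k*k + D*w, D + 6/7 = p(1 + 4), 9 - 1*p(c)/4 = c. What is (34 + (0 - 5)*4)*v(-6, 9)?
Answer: 2412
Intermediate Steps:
p(c) = 36 - 4*c
D = 106/7 (D = -6/7 + (36 - 4*(1 + 4)) = -6/7 + (36 - 4*5) = -6/7 + (36 - 20) = -6/7 + 16 = 106/7 ≈ 15.143)
v(k, w) = k² + 106*w/7 (v(k, w) = k*k + 106*w/7 = k² + 106*w/7)
(34 + (0 - 5)*4)*v(-6, 9) = (34 + (0 - 5)*4)*((-6)² + (106/7)*9) = (34 - 5*4)*(36 + 954/7) = (34 - 20)*(1206/7) = 14*(1206/7) = 2412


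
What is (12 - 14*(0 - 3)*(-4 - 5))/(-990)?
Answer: 61/165 ≈ 0.36970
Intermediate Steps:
(12 - 14*(0 - 3)*(-4 - 5))/(-990) = (12 - (-42)*(-9))*(-1/990) = (12 - 14*27)*(-1/990) = (12 - 378)*(-1/990) = -366*(-1/990) = 61/165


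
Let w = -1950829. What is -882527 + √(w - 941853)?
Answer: -882527 + I*√2892682 ≈ -8.8253e+5 + 1700.8*I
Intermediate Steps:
-882527 + √(w - 941853) = -882527 + √(-1950829 - 941853) = -882527 + √(-2892682) = -882527 + I*√2892682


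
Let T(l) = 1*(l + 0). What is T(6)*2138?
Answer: 12828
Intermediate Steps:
T(l) = l (T(l) = 1*l = l)
T(6)*2138 = 6*2138 = 12828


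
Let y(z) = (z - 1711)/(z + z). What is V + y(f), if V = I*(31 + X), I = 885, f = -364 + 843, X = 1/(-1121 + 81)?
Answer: 2733191009/99632 ≈ 27433.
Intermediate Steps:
X = -1/1040 (X = 1/(-1040) = -1/1040 ≈ -0.00096154)
f = 479
y(z) = (-1711 + z)/(2*z) (y(z) = (-1711 + z)/((2*z)) = (-1711 + z)*(1/(2*z)) = (-1711 + z)/(2*z))
V = 5706303/208 (V = 885*(31 - 1/1040) = 885*(32239/1040) = 5706303/208 ≈ 27434.)
V + y(f) = 5706303/208 + (½)*(-1711 + 479)/479 = 5706303/208 + (½)*(1/479)*(-1232) = 5706303/208 - 616/479 = 2733191009/99632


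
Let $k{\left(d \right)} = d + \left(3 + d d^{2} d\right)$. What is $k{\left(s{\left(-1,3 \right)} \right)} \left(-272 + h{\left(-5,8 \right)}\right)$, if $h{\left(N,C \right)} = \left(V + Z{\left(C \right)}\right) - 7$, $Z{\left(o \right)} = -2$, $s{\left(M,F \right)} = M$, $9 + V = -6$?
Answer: $-888$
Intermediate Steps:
$V = -15$ ($V = -9 - 6 = -15$)
$h{\left(N,C \right)} = -24$ ($h{\left(N,C \right)} = \left(-15 - 2\right) - 7 = -17 - 7 = -24$)
$k{\left(d \right)} = 3 + d + d^{4}$ ($k{\left(d \right)} = d + \left(3 + d^{3} d\right) = d + \left(3 + d^{4}\right) = 3 + d + d^{4}$)
$k{\left(s{\left(-1,3 \right)} \right)} \left(-272 + h{\left(-5,8 \right)}\right) = \left(3 - 1 + \left(-1\right)^{4}\right) \left(-272 - 24\right) = \left(3 - 1 + 1\right) \left(-296\right) = 3 \left(-296\right) = -888$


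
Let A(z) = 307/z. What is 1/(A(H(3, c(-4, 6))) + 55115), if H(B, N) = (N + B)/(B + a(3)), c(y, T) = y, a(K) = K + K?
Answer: 1/52352 ≈ 1.9101e-5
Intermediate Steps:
a(K) = 2*K
H(B, N) = (B + N)/(6 + B) (H(B, N) = (N + B)/(B + 2*3) = (B + N)/(B + 6) = (B + N)/(6 + B))
1/(A(H(3, c(-4, 6))) + 55115) = 1/(307/(((3 - 4)/(6 + 3))) + 55115) = 1/(307/((-1/9)) + 55115) = 1/(307/(((⅑)*(-1))) + 55115) = 1/(307/(-⅑) + 55115) = 1/(307*(-9) + 55115) = 1/(-2763 + 55115) = 1/52352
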